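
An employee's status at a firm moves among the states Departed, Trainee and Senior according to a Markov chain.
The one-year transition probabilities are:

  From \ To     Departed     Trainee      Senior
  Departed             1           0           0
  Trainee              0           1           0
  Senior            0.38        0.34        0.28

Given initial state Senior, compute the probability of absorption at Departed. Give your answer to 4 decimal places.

0.5278

Let h(s) be the probability of absorption at Departed starting from transient state s. Then h(Departed) = 1 and h(Trainee) = 0. By first-step analysis:
h(Senior) = 0.38·1 + 0.34·0 + 0.28·h(Senior)
Solving: h(Senior) = 0.5278.
Starting from Senior, the probability is 0.5278.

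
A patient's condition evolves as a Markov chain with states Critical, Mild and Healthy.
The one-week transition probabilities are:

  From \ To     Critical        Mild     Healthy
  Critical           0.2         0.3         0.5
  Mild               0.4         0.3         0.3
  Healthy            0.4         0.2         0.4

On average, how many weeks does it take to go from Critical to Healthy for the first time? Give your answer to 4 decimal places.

Let t(s) be the expected number of weeks to first reach Healthy from state s, with t(Healthy) = 0. Conditioning on the first week:
t(Critical) = 1 + 0.2·t(Critical) + 0.3·t(Mild)
t(Mild) = 1 + 0.4·t(Critical) + 0.3·t(Mild)
Solving: t(Critical) = 2.2727, t(Mild) = 2.7273.
Expected weeks from Critical to Healthy: 2.2727.

2.2727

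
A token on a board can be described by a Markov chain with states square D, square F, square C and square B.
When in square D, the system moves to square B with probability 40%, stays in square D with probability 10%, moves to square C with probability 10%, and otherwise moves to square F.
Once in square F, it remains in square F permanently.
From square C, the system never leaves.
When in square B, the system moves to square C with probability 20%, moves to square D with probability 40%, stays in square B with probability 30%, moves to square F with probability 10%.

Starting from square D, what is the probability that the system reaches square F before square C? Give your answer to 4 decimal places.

Let h(s) be the probability of absorption at square F starting from transient state s. Then h(square F) = 1 and h(square C) = 0. By first-step analysis:
h(square D) = 0.1·h(square D) + 0.4·1 + 0.1·0 + 0.4·h(square B)
h(square B) = 0.4·h(square D) + 0.1·1 + 0.2·0 + 0.3·h(square B)
Solving: h(square D) = 0.6809, h(square B) = 0.5319.
Starting from square D, the probability is 0.6809.

0.6809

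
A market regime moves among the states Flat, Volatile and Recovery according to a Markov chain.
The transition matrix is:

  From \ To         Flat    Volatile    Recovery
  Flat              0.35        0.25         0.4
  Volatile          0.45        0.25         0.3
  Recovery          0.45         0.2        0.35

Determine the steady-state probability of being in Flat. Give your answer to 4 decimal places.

0.4091

Let the stationary distribution be π with π = πP and π_1 + π_2 + π_3 = 1.
π_1 = 0.35·π_1 + 0.45·π_2 + 0.45·π_3
π_2 = 0.25·π_1 + 0.25·π_2 + 0.2·π_3
Solving with the normalization constraint gives π = (0.4091, 0.2321, 0.3589).
So the stationary probability of Flat is 0.4091.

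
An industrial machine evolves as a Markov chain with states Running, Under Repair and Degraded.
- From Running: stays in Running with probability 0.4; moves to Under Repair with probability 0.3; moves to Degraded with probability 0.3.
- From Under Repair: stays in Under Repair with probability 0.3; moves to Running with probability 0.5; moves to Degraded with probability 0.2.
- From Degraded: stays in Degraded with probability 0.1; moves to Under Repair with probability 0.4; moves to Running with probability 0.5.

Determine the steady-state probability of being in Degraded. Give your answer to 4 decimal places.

Let the stationary distribution be π with π = πP and π_1 + π_2 + π_3 = 1.
π_1 = 0.4·π_1 + 0.5·π_2 + 0.5·π_3
π_2 = 0.3·π_1 + 0.3·π_2 + 0.4·π_3
Solving with the normalization constraint gives π = (0.4545, 0.3223, 0.2231).
So the stationary probability of Degraded is 0.2231.

0.2231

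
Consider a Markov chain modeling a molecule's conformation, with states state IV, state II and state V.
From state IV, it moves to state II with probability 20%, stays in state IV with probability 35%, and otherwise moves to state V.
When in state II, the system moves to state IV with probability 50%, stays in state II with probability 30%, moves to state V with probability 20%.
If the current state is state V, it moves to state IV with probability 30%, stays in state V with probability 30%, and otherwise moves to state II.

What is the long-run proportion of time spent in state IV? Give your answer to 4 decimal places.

Let the stationary distribution be π with π = πP and π_1 + π_2 + π_3 = 1.
π_1 = 0.35·π_1 + 0.5·π_2 + 0.3·π_3
π_2 = 0.2·π_1 + 0.3·π_2 + 0.4·π_3
Solving with the normalization constraint gives π = (0.3779, 0.2949, 0.3272).
So the stationary probability of state IV is 0.3779.

0.3779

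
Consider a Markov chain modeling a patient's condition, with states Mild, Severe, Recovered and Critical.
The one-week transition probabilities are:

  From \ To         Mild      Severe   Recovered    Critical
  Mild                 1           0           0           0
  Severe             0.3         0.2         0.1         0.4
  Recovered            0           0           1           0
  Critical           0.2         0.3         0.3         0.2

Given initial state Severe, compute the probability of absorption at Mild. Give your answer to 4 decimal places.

0.6154

Let h(s) be the probability of absorption at Mild starting from transient state s. Then h(Mild) = 1 and h(Recovered) = 0. By first-step analysis:
h(Severe) = 0.3·1 + 0.2·h(Severe) + 0.1·0 + 0.4·h(Critical)
h(Critical) = 0.2·1 + 0.3·h(Severe) + 0.3·0 + 0.2·h(Critical)
Solving: h(Severe) = 0.6154, h(Critical) = 0.4808.
Starting from Severe, the probability is 0.6154.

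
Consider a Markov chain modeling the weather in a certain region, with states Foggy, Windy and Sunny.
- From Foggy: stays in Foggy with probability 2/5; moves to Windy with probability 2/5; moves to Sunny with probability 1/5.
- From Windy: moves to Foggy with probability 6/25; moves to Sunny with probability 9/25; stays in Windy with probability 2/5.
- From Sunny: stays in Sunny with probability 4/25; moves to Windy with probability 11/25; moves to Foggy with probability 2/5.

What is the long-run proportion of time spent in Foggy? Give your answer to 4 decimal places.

0.3344

Let the stationary distribution be π with π = πP and π_1 + π_2 + π_3 = 1.
π_1 = 0.4·π_1 + 0.24·π_2 + 0.4·π_3
π_2 = 0.4·π_1 + 0.4·π_2 + 0.44·π_3
Solving with the normalization constraint gives π = (0.3344, 0.4102, 0.2554).
So the stationary probability of Foggy is 0.3344.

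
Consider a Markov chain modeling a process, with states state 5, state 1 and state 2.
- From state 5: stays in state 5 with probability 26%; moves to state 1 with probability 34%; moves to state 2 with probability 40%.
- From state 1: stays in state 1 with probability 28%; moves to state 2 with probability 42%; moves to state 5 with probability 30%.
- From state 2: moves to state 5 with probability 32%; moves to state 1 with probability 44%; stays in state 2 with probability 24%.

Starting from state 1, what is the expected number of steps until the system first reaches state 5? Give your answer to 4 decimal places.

3.2561

Let t(s) be the expected number of steps to first reach state 5 from state s, with t(state 5) = 0. Conditioning on the first step:
t(state 1) = 1 + 0.28·t(state 1) + 0.42·t(state 2)
t(state 2) = 1 + 0.44·t(state 1) + 0.24·t(state 2)
Solving: t(state 1) = 3.2561, t(state 2) = 3.2009.
Expected steps from state 1 to state 5: 3.2561.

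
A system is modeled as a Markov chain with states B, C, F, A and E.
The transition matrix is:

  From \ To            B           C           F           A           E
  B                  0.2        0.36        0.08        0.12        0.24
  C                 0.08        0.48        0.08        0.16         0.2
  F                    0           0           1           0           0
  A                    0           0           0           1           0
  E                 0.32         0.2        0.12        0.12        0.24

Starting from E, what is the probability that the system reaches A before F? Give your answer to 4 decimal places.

0.5750

Let h(s) be the probability of absorption at A starting from transient state s. Then h(A) = 1 and h(F) = 0. By first-step analysis:
h(B) = 0.2·h(B) + 0.36·h(C) + 0.08·0 + 0.12·1 + 0.24·h(E)
h(C) = 0.08·h(B) + 0.48·h(C) + 0.08·0 + 0.16·1 + 0.2·h(E)
h(E) = 0.32·h(B) + 0.2·h(C) + 0.12·0 + 0.12·1 + 0.24·h(E)
Solving: h(B) = 0.6022, h(C) = 0.6215, h(E) = 0.5750.
Starting from E, the probability is 0.5750.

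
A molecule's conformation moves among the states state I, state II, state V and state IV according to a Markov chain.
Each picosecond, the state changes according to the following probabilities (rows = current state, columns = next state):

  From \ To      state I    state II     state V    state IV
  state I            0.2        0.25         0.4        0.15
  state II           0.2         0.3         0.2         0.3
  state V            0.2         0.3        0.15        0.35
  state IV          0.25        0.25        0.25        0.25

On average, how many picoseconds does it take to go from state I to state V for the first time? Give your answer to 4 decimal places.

3.1667

Let t(s) be the expected number of picoseconds to first reach state V from state s, with t(state V) = 0. Conditioning on the first picosecond:
t(state I) = 1 + 0.2·t(state I) + 0.25·t(state II) + 0.15·t(state IV)
t(state II) = 1 + 0.2·t(state I) + 0.3·t(state II) + 0.3·t(state IV)
t(state IV) = 1 + 0.25·t(state I) + 0.25·t(state II) + 0.25·t(state IV)
Solving: t(state I) = 3.1667, t(state II) = 3.9167, t(state IV) = 3.6944.
Expected picoseconds from state I to state V: 3.1667.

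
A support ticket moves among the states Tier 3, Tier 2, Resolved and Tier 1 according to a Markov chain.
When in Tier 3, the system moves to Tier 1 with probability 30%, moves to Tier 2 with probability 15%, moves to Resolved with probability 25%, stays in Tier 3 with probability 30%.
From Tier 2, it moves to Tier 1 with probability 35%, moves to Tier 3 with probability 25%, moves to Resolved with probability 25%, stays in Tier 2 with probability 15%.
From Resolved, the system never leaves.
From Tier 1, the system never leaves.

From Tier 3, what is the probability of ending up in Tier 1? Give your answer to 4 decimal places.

0.5516

Let h(s) be the probability of absorption at Tier 1 starting from transient state s. Then h(Tier 1) = 1 and h(Resolved) = 0. By first-step analysis:
h(Tier 3) = 0.3·h(Tier 3) + 0.15·h(Tier 2) + 0.25·0 + 0.3·1
h(Tier 2) = 0.25·h(Tier 3) + 0.15·h(Tier 2) + 0.25·0 + 0.35·1
Solving: h(Tier 3) = 0.5516, h(Tier 2) = 0.5740.
Starting from Tier 3, the probability is 0.5516.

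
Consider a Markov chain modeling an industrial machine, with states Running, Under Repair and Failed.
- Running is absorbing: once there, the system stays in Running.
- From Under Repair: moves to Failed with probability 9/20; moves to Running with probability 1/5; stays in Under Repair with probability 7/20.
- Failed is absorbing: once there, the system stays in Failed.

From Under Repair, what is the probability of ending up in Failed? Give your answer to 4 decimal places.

0.6923

Let h(s) be the probability of absorption at Failed starting from transient state s. Then h(Failed) = 1 and h(Running) = 0. By first-step analysis:
h(Under Repair) = 0.2·0 + 0.35·h(Under Repair) + 0.45·1
Solving: h(Under Repair) = 0.6923.
Starting from Under Repair, the probability is 0.6923.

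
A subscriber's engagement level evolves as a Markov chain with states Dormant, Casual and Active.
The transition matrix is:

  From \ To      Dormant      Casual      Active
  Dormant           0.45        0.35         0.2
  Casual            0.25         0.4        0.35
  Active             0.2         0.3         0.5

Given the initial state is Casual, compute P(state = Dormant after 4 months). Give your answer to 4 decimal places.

0.2895

Propagate the distribution vector 4 months from Casual.
After 0 months: (0.0000, 1.0000, 0.0000)
After 1 month: (0.2500, 0.4000, 0.3500)
After 2 months: (0.2825, 0.3525, 0.3650)
After 3 months: (0.2883, 0.3494, 0.3624)
After 4 months: (0.2895, 0.3494, 0.3611)
P(in Dormant after 4 months) = 0.2895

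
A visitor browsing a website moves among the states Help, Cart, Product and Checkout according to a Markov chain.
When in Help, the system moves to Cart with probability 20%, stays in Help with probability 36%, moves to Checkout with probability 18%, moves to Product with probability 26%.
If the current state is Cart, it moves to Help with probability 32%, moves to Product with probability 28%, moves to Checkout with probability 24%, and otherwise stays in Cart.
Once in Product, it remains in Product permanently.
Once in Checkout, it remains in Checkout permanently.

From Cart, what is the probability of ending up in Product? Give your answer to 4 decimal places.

0.5541

Let h(s) be the probability of absorption at Product starting from transient state s. Then h(Product) = 1 and h(Checkout) = 0. By first-step analysis:
h(Help) = 0.36·h(Help) + 0.2·h(Cart) + 0.26·1 + 0.18·0
h(Cart) = 0.32·h(Help) + 0.16·h(Cart) + 0.28·1 + 0.24·0
Solving: h(Help) = 0.5794, h(Cart) = 0.5541.
Starting from Cart, the probability is 0.5541.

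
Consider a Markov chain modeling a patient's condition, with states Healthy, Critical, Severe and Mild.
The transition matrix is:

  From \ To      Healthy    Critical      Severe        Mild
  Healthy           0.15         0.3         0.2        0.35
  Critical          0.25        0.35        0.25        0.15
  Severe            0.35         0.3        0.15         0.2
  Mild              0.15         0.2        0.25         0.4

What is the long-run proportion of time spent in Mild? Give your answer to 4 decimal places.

Let the stationary distribution be π with π = πP and π_1 + π_2 + π_3 + π_4 = 1.
π_1 = 0.15·π_1 + 0.25·π_2 + 0.35·π_3 + 0.15·π_4
π_2 = 0.3·π_1 + 0.35·π_2 + 0.3·π_3 + 0.2·π_4
π_3 = 0.2·π_1 + 0.25·π_2 + 0.15·π_3 + 0.25·π_4
Solving with the normalization constraint gives π = (0.2221, 0.2870, 0.2172, 0.2737).
So the stationary probability of Mild is 0.2737.

0.2737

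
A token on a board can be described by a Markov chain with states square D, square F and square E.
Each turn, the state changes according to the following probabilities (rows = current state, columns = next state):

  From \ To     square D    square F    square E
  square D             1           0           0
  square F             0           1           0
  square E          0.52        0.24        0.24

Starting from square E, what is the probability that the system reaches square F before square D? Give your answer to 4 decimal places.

Let h(s) be the probability of absorption at square F starting from transient state s. Then h(square F) = 1 and h(square D) = 0. By first-step analysis:
h(square E) = 0.52·0 + 0.24·1 + 0.24·h(square E)
Solving: h(square E) = 0.3158.
Starting from square E, the probability is 0.3158.

0.3158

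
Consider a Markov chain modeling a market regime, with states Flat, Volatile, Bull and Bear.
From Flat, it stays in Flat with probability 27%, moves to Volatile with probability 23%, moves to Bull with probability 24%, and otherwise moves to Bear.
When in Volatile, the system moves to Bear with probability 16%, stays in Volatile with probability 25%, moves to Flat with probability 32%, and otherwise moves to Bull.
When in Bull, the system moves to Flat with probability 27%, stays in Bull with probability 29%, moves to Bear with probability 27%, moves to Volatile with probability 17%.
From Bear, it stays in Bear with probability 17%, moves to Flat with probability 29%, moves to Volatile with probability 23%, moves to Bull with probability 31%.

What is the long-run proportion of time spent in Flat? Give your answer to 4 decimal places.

Let the stationary distribution be π with π = πP and π_1 + π_2 + π_3 + π_4 = 1.
π_1 = 0.27·π_1 + 0.32·π_2 + 0.27·π_3 + 0.29·π_4
π_2 = 0.23·π_1 + 0.25·π_2 + 0.17·π_3 + 0.23·π_4
π_3 = 0.24·π_1 + 0.27·π_2 + 0.29·π_3 + 0.31·π_4
Solving with the normalization constraint gives π = (0.2853, 0.2178, 0.2758, 0.2211).
So the stationary probability of Flat is 0.2853.

0.2853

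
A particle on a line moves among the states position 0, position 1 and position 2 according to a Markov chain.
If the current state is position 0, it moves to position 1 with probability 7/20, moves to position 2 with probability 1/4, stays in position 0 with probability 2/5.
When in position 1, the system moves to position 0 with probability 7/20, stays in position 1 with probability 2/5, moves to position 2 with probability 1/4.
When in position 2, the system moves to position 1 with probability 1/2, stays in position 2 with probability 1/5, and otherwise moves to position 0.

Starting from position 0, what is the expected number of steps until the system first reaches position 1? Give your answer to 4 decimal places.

2.5926

Let t(s) be the expected number of steps to first reach position 1 from state s, with t(position 1) = 0. Conditioning on the first step:
t(position 0) = 1 + 0.4·t(position 0) + 0.25·t(position 2)
t(position 2) = 1 + 0.3·t(position 0) + 0.2·t(position 2)
Solving: t(position 0) = 2.5926, t(position 2) = 2.2222.
Expected steps from position 0 to position 1: 2.5926.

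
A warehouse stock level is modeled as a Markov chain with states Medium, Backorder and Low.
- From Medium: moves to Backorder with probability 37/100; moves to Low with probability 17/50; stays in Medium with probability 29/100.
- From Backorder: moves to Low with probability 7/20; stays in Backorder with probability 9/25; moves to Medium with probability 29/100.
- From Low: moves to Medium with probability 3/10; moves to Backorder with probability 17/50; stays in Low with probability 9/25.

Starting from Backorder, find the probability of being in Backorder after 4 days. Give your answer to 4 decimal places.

0.3559

Propagate the distribution vector 4 days from Backorder.
After 0 days: (0.0000, 1.0000, 0.0000)
After 1 day: (0.2900, 0.3600, 0.3500)
After 2 days: (0.2935, 0.3559, 0.3506)
After 3 days: (0.2935, 0.3559, 0.3506)
After 4 days: (0.2935, 0.3559, 0.3506)
P(in Backorder after 4 days) = 0.3559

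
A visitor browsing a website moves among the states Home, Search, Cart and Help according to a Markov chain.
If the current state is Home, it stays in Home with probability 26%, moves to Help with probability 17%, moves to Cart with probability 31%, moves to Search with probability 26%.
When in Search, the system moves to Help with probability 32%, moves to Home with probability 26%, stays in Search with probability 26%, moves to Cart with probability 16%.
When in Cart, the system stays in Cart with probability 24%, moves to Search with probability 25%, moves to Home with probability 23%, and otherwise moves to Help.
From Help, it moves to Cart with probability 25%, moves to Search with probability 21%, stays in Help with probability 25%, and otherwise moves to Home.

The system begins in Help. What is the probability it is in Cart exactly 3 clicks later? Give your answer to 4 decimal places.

0.2411

Propagate the distribution vector 3 clicks from Help.
After 0 clicks: (0.0000, 0.0000, 0.0000, 1.0000)
After 1 click: (0.2900, 0.2100, 0.2500, 0.2500)
After 2 clicks: (0.2600, 0.2450, 0.2460, 0.2490)
After 3 clicks: (0.2601, 0.2451, 0.2411, 0.2537)
P(in Cart after 3 clicks) = 0.2411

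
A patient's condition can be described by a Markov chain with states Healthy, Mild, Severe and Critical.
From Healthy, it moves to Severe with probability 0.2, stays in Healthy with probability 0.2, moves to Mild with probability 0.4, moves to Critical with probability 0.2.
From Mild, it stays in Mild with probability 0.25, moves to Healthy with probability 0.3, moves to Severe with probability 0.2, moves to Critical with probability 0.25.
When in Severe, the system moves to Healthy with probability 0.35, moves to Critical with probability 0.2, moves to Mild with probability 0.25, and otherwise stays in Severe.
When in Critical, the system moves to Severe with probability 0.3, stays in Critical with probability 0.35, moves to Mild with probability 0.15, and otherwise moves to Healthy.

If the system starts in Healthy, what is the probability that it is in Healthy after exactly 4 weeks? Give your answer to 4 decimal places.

0.2603

Propagate the distribution vector 4 weeks from Healthy.
After 0 weeks: (1.0000, 0.0000, 0.0000, 0.0000)
After 1 week: (0.2000, 0.4000, 0.2000, 0.2000)
After 2 weeks: (0.2700, 0.2600, 0.2200, 0.2500)
After 3 weeks: (0.2590, 0.2655, 0.2250, 0.2505)
After 4 weeks: (0.2603, 0.2638, 0.2251, 0.2509)
P(in Healthy after 4 weeks) = 0.2603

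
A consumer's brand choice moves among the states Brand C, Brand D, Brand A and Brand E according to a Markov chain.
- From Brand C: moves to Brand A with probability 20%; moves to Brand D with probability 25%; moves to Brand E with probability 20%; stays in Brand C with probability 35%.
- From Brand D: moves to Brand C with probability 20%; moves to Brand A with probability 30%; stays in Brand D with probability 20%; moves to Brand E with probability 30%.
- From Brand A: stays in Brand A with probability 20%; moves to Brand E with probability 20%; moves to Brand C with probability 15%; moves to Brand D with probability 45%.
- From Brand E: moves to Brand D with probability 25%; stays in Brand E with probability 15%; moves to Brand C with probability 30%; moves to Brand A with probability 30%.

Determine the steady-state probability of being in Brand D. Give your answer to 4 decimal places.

0.2858

Let the stationary distribution be π with π = πP and π_1 + π_2 + π_3 + π_4 = 1.
π_1 = 0.35·π_1 + 0.2·π_2 + 0.15·π_3 + 0.3·π_4
π_2 = 0.25·π_1 + 0.2·π_2 + 0.45·π_3 + 0.25·π_4
π_3 = 0.2·π_1 + 0.3·π_2 + 0.2·π_3 + 0.3·π_4
Solving with the normalization constraint gives π = (0.2462, 0.2858, 0.2503, 0.2177).
So the stationary probability of Brand D is 0.2858.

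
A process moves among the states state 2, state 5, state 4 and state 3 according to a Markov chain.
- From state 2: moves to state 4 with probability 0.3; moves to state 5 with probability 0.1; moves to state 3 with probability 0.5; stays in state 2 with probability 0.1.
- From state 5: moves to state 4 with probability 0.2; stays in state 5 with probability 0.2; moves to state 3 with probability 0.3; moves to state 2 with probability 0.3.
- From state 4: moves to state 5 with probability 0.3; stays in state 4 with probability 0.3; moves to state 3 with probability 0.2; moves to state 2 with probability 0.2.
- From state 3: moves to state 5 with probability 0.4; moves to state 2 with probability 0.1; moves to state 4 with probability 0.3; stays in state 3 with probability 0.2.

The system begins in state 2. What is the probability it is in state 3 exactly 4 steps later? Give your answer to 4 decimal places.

0.2841

Propagate the distribution vector 4 steps from state 2.
After 0 steps: (1.0000, 0.0000, 0.0000, 0.0000)
After 1 step: (0.1000, 0.1000, 0.3000, 0.5000)
After 2 steps: (0.1500, 0.3200, 0.2900, 0.2400)
After 3 steps: (0.1930, 0.2620, 0.2680, 0.2770)
After 4 steps: (0.1792, 0.2629, 0.2738, 0.2841)
P(in state 3 after 4 steps) = 0.2841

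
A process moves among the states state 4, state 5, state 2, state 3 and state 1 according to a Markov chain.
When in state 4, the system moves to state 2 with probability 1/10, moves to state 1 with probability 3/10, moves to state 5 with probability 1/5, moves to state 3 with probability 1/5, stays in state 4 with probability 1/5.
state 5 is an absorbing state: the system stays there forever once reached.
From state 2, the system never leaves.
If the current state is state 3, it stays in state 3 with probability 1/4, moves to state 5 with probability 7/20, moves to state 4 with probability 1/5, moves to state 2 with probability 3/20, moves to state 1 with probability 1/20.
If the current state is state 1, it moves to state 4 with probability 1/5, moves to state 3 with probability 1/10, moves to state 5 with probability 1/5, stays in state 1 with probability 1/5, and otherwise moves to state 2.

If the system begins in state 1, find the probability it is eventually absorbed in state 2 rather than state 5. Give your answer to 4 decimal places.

0.5192

Let h(s) be the probability of absorption at state 2 starting from transient state s. Then h(state 2) = 1 and h(state 5) = 0. By first-step analysis:
h(state 4) = 0.2·h(state 4) + 0.2·0 + 0.1·1 + 0.2·h(state 3) + 0.3·h(state 1)
h(state 3) = 0.2·h(state 4) + 0.35·0 + 0.15·1 + 0.25·h(state 3) + 0.05·h(state 1)
h(state 1) = 0.2·h(state 4) + 0.2·0 + 0.3·1 + 0.1·h(state 3) + 0.2·h(state 1)
Solving: h(state 4) = 0.4054, h(state 3) = 0.3427, h(state 1) = 0.5192.
Starting from state 1, the probability is 0.5192.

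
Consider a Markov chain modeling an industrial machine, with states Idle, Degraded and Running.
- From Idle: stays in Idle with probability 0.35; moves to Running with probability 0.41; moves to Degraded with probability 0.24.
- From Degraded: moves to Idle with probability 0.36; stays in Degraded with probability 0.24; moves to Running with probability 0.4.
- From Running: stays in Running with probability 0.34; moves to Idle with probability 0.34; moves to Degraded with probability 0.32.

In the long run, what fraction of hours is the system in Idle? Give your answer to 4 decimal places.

0.3489

Let the stationary distribution be π with π = πP and π_1 + π_2 + π_3 = 1.
π_1 = 0.35·π_1 + 0.36·π_2 + 0.34·π_3
π_2 = 0.24·π_1 + 0.24·π_2 + 0.32·π_3
Solving with the normalization constraint gives π = (0.3489, 0.2705, 0.3806).
So the stationary probability of Idle is 0.3489.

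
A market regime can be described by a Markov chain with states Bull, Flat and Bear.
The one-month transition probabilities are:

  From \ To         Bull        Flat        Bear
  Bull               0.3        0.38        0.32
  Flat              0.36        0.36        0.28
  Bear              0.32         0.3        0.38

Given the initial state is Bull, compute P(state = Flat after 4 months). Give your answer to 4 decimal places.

Propagate the distribution vector 4 months from Bull.
After 0 months: (1.0000, 0.0000, 0.0000)
After 1 month: (0.3000, 0.3800, 0.3200)
After 2 months: (0.3292, 0.3468, 0.3240)
After 3 months: (0.3273, 0.3471, 0.3256)
After 4 months: (0.3273, 0.3470, 0.3256)
P(in Flat after 4 months) = 0.3470

0.3470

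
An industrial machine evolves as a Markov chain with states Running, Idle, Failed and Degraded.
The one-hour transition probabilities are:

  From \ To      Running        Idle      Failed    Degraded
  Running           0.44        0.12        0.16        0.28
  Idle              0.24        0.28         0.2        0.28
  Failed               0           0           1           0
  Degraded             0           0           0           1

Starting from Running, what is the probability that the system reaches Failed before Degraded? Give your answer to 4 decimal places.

0.3718

Let h(s) be the probability of absorption at Failed starting from transient state s. Then h(Failed) = 1 and h(Degraded) = 0. By first-step analysis:
h(Running) = 0.44·h(Running) + 0.12·h(Idle) + 0.16·1 + 0.28·0
h(Idle) = 0.24·h(Running) + 0.28·h(Idle) + 0.2·1 + 0.28·0
Solving: h(Running) = 0.3718, h(Idle) = 0.4017.
Starting from Running, the probability is 0.3718.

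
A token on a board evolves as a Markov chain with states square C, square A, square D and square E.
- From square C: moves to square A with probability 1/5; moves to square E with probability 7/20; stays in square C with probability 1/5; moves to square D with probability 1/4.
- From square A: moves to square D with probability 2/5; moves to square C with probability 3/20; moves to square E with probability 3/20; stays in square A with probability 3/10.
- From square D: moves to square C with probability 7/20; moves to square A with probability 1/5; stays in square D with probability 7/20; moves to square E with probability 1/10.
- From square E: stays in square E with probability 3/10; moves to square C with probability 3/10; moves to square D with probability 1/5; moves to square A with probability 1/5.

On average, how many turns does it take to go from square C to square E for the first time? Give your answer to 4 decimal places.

Let t(s) be the expected number of turns to first reach square E from state s, with t(square E) = 0. Conditioning on the first turn:
t(square C) = 1 + 0.2·t(square C) + 0.2·t(square A) + 0.25·t(square D)
t(square A) = 1 + 0.15·t(square C) + 0.3·t(square A) + 0.4·t(square D)
t(square D) = 1 + 0.35·t(square C) + 0.2·t(square A) + 0.35·t(square D)
Solving: t(square C) = 4.4082, t(square A) = 5.5918, t(square D) = 5.6327.
Expected turns from square C to square E: 4.4082.

4.4082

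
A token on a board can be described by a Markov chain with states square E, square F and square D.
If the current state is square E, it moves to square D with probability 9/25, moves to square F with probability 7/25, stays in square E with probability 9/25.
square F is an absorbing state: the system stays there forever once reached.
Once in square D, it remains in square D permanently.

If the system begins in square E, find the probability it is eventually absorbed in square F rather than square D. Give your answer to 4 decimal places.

0.4375

Let h(s) be the probability of absorption at square F starting from transient state s. Then h(square F) = 1 and h(square D) = 0. By first-step analysis:
h(square E) = 0.36·h(square E) + 0.28·1 + 0.36·0
Solving: h(square E) = 0.4375.
Starting from square E, the probability is 0.4375.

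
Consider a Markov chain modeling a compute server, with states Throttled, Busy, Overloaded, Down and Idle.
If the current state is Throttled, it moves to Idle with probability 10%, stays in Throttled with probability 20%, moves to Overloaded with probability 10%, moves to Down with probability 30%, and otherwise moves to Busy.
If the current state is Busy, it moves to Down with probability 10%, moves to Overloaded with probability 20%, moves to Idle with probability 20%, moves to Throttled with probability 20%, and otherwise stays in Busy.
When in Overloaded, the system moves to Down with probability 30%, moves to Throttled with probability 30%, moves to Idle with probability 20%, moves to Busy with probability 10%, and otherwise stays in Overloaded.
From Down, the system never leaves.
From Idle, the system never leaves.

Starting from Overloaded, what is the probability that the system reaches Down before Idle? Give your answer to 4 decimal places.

Let h(s) be the probability of absorption at Down starting from transient state s. Then h(Down) = 1 and h(Idle) = 0. By first-step analysis:
h(Throttled) = 0.2·h(Throttled) + 0.3·h(Busy) + 0.1·h(Overloaded) + 0.3·1 + 0.1·0
h(Busy) = 0.2·h(Throttled) + 0.3·h(Busy) + 0.2·h(Overloaded) + 0.1·1 + 0.2·0
h(Overloaded) = 0.3·h(Throttled) + 0.1·h(Busy) + 0.1·h(Overloaded) + 0.3·1 + 0.2·0
Solving: h(Throttled) = 0.6361, h(Busy) = 0.4962, h(Overloaded) = 0.6005.
Starting from Overloaded, the probability is 0.6005.

0.6005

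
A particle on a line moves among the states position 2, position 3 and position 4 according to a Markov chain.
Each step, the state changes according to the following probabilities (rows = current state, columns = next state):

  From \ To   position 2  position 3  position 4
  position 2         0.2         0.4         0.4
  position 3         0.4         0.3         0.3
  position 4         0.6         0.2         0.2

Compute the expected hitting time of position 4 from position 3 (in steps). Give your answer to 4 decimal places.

3.0000

Let t(s) be the expected number of steps to first reach position 4 from state s, with t(position 4) = 0. Conditioning on the first step:
t(position 2) = 1 + 0.2·t(position 2) + 0.4·t(position 3)
t(position 3) = 1 + 0.4·t(position 2) + 0.3·t(position 3)
Solving: t(position 2) = 2.7500, t(position 3) = 3.0000.
Expected steps from position 3 to position 4: 3.0000.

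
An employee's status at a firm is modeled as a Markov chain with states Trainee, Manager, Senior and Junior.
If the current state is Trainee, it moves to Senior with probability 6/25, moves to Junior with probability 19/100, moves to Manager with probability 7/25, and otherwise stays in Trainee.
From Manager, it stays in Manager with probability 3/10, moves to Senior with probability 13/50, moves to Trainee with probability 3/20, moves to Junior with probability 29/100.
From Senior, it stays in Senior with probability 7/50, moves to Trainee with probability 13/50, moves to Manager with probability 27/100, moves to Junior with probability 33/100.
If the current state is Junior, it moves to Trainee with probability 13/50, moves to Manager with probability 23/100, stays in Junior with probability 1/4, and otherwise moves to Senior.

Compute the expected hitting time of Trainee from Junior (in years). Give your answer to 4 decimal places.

Let t(s) be the expected number of years to first reach Trainee from state s, with t(Trainee) = 0. Conditioning on the first year:
t(Manager) = 1 + 0.3·t(Manager) + 0.26·t(Senior) + 0.29·t(Junior)
t(Senior) = 1 + 0.27·t(Manager) + 0.14·t(Senior) + 0.33·t(Junior)
t(Junior) = 1 + 0.23·t(Manager) + 0.26·t(Senior) + 0.25·t(Junior)
Solving: t(Manager) = 4.8265, t(Senior) = 4.3342, t(Junior) = 4.3160.
Expected years from Junior to Trainee: 4.3160.

4.3160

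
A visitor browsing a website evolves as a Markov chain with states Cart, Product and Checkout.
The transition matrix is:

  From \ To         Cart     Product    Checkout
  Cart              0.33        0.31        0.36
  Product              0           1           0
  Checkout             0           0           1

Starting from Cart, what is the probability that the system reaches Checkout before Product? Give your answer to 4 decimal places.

0.5373

Let h(s) be the probability of absorption at Checkout starting from transient state s. Then h(Checkout) = 1 and h(Product) = 0. By first-step analysis:
h(Cart) = 0.33·h(Cart) + 0.31·0 + 0.36·1
Solving: h(Cart) = 0.5373.
Starting from Cart, the probability is 0.5373.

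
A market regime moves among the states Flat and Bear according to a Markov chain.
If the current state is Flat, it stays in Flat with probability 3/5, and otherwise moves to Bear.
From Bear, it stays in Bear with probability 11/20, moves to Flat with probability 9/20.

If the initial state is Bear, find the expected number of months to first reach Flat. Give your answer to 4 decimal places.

Let t(s) be the expected number of months to first reach Flat from state s, with t(Flat) = 0. Conditioning on the first month:
t(Bear) = 1 + 0.55·t(Bear)
Solving: t(Bear) = 2.2222.
Expected months from Bear to Flat: 2.2222.

2.2222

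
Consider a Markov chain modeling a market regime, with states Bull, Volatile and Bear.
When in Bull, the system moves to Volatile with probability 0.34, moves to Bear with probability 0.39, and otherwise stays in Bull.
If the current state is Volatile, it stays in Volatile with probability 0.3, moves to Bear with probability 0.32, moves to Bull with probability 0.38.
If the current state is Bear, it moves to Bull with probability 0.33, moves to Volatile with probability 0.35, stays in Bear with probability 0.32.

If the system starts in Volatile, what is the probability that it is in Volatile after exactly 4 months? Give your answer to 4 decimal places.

Propagate the distribution vector 4 months from Volatile.
After 0 months: (0.0000, 1.0000, 0.0000)
After 1 month: (0.3800, 0.3000, 0.3200)
After 2 months: (0.3222, 0.3312, 0.3466)
After 3 months: (0.3272, 0.3302, 0.3426)
After 4 months: (0.3269, 0.3302, 0.3429)
P(in Volatile after 4 months) = 0.3302

0.3302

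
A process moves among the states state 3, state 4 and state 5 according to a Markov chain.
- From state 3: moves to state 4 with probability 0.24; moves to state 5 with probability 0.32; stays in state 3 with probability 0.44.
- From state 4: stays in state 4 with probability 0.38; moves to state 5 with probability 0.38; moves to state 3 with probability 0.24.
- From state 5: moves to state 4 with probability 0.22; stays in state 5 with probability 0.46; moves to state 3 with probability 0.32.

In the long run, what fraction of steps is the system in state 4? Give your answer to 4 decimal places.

0.2700

Let the stationary distribution be π with π = πP and π_1 + π_2 + π_3 = 1.
π_1 = 0.44·π_1 + 0.24·π_2 + 0.32·π_3
π_2 = 0.24·π_1 + 0.38·π_2 + 0.22·π_3
Solving with the normalization constraint gives π = (0.3391, 0.2700, 0.3909).
So the stationary probability of state 4 is 0.2700.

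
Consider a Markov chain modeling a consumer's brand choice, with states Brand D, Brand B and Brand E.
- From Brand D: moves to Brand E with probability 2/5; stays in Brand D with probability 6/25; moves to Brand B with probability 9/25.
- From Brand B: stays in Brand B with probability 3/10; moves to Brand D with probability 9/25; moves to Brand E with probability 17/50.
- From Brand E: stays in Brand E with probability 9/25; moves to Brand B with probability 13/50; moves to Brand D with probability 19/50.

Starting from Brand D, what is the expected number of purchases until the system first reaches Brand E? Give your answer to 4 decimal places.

2.6342

Let t(s) be the expected number of purchases to first reach Brand E from state s, with t(Brand E) = 0. Conditioning on the first purchase:
t(Brand D) = 1 + 0.24·t(Brand D) + 0.36·t(Brand B)
t(Brand B) = 1 + 0.36·t(Brand D) + 0.3·t(Brand B)
Solving: t(Brand D) = 2.6342, t(Brand B) = 2.7833.
Expected purchases from Brand D to Brand E: 2.6342.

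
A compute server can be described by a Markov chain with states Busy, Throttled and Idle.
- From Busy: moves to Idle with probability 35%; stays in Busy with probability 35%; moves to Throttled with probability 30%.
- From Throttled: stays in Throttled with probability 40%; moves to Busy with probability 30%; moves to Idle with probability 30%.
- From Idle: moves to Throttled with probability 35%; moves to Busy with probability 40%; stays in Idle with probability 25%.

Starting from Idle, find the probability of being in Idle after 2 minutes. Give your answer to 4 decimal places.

Sum over the intermediate state after 1 minute:
P = P(Idle→Busy)·P(Busy→Idle) + P(Idle→Throttled)·P(Throttled→Idle) + P(Idle→Idle)·P(Idle→Idle)
  = 0.4×0.35 + 0.35×0.3 + 0.25×0.25
  = 0.1400 + 0.1050 + 0.0625 = 0.3075

0.3075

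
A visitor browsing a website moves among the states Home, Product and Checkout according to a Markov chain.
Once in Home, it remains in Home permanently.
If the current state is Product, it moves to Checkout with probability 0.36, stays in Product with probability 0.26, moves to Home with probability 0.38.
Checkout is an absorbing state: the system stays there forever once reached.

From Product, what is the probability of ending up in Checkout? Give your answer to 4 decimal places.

Let h(s) be the probability of absorption at Checkout starting from transient state s. Then h(Checkout) = 1 and h(Home) = 0. By first-step analysis:
h(Product) = 0.38·0 + 0.26·h(Product) + 0.36·1
Solving: h(Product) = 0.4865.
Starting from Product, the probability is 0.4865.

0.4865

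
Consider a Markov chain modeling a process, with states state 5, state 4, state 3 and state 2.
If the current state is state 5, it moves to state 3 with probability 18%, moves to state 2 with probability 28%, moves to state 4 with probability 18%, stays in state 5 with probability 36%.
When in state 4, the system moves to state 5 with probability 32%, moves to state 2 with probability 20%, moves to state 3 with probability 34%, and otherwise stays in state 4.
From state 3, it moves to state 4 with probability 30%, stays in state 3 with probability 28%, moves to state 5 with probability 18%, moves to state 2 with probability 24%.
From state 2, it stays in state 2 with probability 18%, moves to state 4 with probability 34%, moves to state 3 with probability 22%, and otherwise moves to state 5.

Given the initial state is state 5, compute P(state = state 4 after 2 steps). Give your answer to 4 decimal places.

Propagate the distribution vector 2 steps from state 5.
After 0 steps: (1.0000, 0.0000, 0.0000, 0.0000)
After 1 step: (0.3600, 0.1800, 0.1800, 0.2800)
After 2 steps: (0.2924, 0.2392, 0.2380, 0.2304)
P(in state 4 after 2 steps) = 0.2392

0.2392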